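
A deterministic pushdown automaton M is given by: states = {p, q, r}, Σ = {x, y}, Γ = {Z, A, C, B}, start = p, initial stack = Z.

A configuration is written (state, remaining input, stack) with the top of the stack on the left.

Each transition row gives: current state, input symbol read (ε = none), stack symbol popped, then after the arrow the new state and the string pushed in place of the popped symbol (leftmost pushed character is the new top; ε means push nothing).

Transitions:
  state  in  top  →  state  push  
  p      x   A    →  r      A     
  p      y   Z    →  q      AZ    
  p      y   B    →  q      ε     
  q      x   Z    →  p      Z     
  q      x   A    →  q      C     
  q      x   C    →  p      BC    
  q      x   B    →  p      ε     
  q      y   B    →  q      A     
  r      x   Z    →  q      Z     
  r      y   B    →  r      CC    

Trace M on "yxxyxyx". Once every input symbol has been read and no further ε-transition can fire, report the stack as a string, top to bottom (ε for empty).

(p, yxxyxyx, Z) ⊢ (q, xxyxyx, AZ) ⊢ (q, xyxyx, CZ) ⊢ (p, yxyx, BCZ) ⊢ (q, xyx, CZ) ⊢ (p, yx, BCZ) ⊢ (q, x, CZ) ⊢ (p, ε, BCZ)
All input consumed in state p with stack BCZ.

BCZ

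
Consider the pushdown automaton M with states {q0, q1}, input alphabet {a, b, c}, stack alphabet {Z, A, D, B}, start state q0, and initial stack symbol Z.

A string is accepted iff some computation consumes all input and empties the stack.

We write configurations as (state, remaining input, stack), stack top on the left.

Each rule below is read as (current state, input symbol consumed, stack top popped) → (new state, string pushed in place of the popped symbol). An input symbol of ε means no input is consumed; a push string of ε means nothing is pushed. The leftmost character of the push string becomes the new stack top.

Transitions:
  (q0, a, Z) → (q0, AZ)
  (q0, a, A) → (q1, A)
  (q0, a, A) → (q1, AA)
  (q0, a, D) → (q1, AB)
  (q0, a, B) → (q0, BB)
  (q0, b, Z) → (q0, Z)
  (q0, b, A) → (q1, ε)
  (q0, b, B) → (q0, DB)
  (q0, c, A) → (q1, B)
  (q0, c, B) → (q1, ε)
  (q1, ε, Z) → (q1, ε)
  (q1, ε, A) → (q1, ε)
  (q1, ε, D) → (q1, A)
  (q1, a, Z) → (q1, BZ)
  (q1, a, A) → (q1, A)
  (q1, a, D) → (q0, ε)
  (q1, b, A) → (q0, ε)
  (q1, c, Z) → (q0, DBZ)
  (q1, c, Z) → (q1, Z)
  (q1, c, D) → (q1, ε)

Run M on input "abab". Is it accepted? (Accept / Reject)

No computation consumes all input and empties the stack.

Reject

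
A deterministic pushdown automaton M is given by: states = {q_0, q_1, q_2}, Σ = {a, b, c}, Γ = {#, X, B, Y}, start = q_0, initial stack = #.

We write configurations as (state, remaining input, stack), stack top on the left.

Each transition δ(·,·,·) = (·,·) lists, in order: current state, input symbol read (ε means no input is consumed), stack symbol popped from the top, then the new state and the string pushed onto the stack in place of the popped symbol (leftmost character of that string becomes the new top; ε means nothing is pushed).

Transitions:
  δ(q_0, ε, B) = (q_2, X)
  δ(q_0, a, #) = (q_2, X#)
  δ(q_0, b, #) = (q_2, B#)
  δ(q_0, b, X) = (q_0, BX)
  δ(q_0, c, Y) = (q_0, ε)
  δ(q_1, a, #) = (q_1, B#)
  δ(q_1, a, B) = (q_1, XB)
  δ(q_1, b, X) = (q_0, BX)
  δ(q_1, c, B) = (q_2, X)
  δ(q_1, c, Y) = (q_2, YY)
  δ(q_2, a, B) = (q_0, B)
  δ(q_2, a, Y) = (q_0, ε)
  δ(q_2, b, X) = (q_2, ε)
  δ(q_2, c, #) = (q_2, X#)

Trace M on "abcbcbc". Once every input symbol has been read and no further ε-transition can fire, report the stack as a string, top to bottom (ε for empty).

X#

(q_0, abcbcbc, #)
  read a, top #: go to q_2, push X# → (q_2, bcbcbc, X#)
  read b, top X: go to q_2, push ε → (q_2, cbcbc, #)
  read c, top #: go to q_2, push X# → (q_2, bcbc, X#)
  read b, top X: go to q_2, push ε → (q_2, cbc, #)
  read c, top #: go to q_2, push X# → (q_2, bc, X#)
  read b, top X: go to q_2, push ε → (q_2, c, #)
  read c, top #: go to q_2, push X# → (q_2, ε, X#)
All input consumed in state q_2 with stack X#.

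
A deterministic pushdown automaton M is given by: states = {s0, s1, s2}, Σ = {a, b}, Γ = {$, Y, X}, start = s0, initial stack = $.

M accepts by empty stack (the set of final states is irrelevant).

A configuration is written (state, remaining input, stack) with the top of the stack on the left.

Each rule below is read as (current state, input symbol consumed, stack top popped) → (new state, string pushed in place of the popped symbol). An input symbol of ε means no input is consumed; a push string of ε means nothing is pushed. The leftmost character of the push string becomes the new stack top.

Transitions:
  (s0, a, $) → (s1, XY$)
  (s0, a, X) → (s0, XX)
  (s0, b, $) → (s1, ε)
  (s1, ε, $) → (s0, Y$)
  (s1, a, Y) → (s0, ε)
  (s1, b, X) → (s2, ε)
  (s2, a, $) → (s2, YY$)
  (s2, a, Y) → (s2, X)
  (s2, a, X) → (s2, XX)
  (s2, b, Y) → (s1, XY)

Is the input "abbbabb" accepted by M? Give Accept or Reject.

Reject

(s0, abbbabb, $)
  read a, top $: go to s1, push XY$ → (s1, bbbabb, XY$)
  read b, top X: go to s2, push ε → (s2, bbabb, Y$)
  read b, top Y: go to s1, push XY → (s1, babb, XY$)
  read b, top X: go to s2, push ε → (s2, abb, Y$)
  read a, top Y: go to s2, push X → (s2, bb, X$)
No transition applies at (s2, bb, X$); input not fully consumed.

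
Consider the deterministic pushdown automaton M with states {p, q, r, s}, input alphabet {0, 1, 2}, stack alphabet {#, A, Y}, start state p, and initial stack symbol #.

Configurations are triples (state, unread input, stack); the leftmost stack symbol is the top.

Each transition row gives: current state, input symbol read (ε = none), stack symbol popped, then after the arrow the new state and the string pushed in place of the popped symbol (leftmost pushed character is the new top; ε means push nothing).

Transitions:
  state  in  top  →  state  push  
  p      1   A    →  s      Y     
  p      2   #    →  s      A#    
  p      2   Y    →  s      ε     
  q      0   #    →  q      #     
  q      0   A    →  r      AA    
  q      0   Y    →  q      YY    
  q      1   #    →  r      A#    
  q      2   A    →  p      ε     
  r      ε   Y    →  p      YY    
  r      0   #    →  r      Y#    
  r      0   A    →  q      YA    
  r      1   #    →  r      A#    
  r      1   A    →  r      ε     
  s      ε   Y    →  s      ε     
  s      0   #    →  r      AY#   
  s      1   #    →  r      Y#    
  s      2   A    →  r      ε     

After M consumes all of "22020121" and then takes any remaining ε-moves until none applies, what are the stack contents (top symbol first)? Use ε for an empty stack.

(p, 22020121, #) ⊢ (s, 2020121, A#) ⊢ (r, 020121, #) ⊢ (r, 20121, Y#) ⊢ (p, 20121, YY#) ⊢ (s, 0121, Y#) ⊢ (s, 0121, #) ⊢ (r, 121, AY#) ⊢ (r, 21, Y#) ⊢ (p, 21, YY#) ⊢ (s, 1, Y#) ⊢ (s, 1, #) ⊢ (r, ε, Y#) ⊢ (p, ε, YY#)
All input consumed in state p with stack YY#.

YY#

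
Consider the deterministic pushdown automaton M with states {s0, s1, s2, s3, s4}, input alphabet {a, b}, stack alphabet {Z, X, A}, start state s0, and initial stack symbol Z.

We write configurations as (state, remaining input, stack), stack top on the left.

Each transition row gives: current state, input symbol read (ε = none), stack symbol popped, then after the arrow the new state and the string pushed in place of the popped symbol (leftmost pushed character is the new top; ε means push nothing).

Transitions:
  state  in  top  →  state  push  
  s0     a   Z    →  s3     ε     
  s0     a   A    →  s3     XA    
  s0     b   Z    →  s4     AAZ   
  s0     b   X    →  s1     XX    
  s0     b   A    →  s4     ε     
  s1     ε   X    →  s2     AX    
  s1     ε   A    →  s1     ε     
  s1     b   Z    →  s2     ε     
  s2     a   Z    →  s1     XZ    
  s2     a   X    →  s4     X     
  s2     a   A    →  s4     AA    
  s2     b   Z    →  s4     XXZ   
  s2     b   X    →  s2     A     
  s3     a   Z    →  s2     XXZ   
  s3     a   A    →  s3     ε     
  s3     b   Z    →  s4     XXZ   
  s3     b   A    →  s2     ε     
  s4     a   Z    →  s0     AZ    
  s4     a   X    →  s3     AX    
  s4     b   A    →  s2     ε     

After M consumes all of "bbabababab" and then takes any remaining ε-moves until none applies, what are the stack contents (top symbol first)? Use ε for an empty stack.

(s0, bbabababab, Z)
  read b, top Z: go to s4, push AAZ → (s4, babababab, AAZ)
  read b, top A: go to s2, push ε → (s2, abababab, AZ)
  read a, top A: go to s4, push AA → (s4, bababab, AAZ)
  read b, top A: go to s2, push ε → (s2, ababab, AZ)
  read a, top A: go to s4, push AA → (s4, babab, AAZ)
  read b, top A: go to s2, push ε → (s2, abab, AZ)
  read a, top A: go to s4, push AA → (s4, bab, AAZ)
  read b, top A: go to s2, push ε → (s2, ab, AZ)
  read a, top A: go to s4, push AA → (s4, b, AAZ)
  read b, top A: go to s2, push ε → (s2, ε, AZ)
All input consumed in state s2 with stack AZ.

AZ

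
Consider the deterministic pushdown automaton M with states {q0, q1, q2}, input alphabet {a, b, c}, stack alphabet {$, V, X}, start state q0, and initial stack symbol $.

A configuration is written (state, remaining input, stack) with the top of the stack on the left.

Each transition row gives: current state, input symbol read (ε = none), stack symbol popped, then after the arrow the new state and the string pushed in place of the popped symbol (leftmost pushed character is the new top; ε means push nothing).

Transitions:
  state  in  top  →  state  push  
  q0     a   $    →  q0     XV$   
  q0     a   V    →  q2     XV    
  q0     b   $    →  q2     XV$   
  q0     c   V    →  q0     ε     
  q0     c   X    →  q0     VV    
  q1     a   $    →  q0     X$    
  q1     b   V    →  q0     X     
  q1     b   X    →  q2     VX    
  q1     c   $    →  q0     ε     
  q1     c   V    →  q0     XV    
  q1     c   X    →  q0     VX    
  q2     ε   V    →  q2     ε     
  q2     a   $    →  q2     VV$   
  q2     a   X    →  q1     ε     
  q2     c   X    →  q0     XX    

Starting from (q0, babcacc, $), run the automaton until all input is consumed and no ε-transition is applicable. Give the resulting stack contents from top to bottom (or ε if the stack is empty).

(q0, babcacc, $) ⊢ (q2, abcacc, XV$) ⊢ (q1, bcacc, V$) ⊢ (q0, cacc, X$) ⊢ (q0, acc, VV$) ⊢ (q2, cc, XVV$) ⊢ (q0, c, XXVV$) ⊢ (q0, ε, VVXVV$)
All input consumed in state q0 with stack VVXVV$.

VVXVV$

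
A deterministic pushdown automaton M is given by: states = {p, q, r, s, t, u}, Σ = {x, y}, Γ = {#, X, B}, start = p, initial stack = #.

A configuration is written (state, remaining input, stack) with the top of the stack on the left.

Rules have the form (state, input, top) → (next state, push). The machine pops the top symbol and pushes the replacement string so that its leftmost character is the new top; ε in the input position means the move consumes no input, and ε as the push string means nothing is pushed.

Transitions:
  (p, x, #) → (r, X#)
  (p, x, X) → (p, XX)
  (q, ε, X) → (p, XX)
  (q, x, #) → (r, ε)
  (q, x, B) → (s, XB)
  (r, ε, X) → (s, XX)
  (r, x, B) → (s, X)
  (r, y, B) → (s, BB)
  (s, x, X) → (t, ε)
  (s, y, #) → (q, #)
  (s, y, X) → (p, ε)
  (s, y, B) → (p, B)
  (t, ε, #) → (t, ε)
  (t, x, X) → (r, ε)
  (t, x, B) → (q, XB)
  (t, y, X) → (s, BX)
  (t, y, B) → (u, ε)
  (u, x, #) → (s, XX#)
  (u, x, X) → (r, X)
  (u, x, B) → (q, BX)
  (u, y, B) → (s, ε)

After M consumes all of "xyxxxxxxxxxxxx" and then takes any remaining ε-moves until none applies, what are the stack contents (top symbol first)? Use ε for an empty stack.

XXXXXXXXXXXXX#

(p, xyxxxxxxxxxxxx, #)
  read x, top #: go to r, push X# → (r, yxxxxxxxxxxxx, X#)
  ε-move, top X: go to s, push XX → (s, yxxxxxxxxxxxx, XX#)
  read y, top X: go to p, push ε → (p, xxxxxxxxxxxx, X#)
  read x, top X: go to p, push XX → (p, xxxxxxxxxxx, XX#)
  read x, top X: go to p, push XX → (p, xxxxxxxxxx, XXX#)
  read x, top X: go to p, push XX → (p, xxxxxxxxx, XXXX#)
  read x, top X: go to p, push XX → (p, xxxxxxxx, XXXXX#)
  read x, top X: go to p, push XX → (p, xxxxxxx, XXXXXX#)
  read x, top X: go to p, push XX → (p, xxxxxx, XXXXXXX#)
  read x, top X: go to p, push XX → (p, xxxxx, XXXXXXXX#)
  read x, top X: go to p, push XX → (p, xxxx, XXXXXXXXX#)
  read x, top X: go to p, push XX → (p, xxx, XXXXXXXXXX#)
  read x, top X: go to p, push XX → (p, xx, XXXXXXXXXXX#)
  read x, top X: go to p, push XX → (p, x, XXXXXXXXXXXX#)
  read x, top X: go to p, push XX → (p, ε, XXXXXXXXXXXXX#)
All input consumed in state p with stack XXXXXXXXXXXXX#.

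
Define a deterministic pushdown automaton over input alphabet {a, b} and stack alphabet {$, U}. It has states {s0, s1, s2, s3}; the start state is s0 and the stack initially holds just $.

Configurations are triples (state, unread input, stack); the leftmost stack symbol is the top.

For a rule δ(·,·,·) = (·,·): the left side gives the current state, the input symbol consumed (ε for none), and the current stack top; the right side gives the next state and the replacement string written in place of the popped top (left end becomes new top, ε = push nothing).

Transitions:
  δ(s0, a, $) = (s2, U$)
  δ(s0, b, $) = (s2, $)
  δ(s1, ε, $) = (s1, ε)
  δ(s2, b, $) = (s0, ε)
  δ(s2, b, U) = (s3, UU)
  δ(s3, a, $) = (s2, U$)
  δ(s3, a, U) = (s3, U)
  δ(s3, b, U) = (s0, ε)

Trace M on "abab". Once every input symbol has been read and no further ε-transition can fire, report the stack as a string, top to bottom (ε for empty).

U$

(s0, abab, $) ⊢ (s2, bab, U$) ⊢ (s3, ab, UU$) ⊢ (s3, b, UU$) ⊢ (s0, ε, U$)
All input consumed in state s0 with stack U$.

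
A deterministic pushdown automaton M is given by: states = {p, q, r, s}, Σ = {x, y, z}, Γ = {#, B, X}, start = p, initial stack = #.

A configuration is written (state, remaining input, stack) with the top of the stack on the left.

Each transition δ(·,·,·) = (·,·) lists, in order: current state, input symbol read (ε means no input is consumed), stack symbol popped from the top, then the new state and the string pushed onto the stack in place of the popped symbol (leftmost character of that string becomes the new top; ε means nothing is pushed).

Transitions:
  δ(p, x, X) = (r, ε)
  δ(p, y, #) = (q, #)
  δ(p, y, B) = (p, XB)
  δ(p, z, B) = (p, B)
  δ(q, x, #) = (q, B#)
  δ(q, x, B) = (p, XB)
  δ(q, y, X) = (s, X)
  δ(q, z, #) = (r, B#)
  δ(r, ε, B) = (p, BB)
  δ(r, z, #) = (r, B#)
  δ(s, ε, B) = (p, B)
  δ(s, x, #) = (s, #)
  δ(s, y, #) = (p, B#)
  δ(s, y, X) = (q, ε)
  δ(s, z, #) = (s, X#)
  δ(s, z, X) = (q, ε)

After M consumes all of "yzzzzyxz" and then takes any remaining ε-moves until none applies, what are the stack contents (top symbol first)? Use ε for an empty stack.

(p, yzzzzyxz, #)
  read y, top #: go to q, push # → (q, zzzzyxz, #)
  read z, top #: go to r, push B# → (r, zzzyxz, B#)
  ε-move, top B: go to p, push BB → (p, zzzyxz, BB#)
  read z, top B: go to p, push B → (p, zzyxz, BB#)
  read z, top B: go to p, push B → (p, zyxz, BB#)
  read z, top B: go to p, push B → (p, yxz, BB#)
  read y, top B: go to p, push XB → (p, xz, XBB#)
  read x, top X: go to r, push ε → (r, z, BB#)
  ε-move, top B: go to p, push BB → (p, z, BBB#)
  read z, top B: go to p, push B → (p, ε, BBB#)
All input consumed in state p with stack BBB#.

BBB#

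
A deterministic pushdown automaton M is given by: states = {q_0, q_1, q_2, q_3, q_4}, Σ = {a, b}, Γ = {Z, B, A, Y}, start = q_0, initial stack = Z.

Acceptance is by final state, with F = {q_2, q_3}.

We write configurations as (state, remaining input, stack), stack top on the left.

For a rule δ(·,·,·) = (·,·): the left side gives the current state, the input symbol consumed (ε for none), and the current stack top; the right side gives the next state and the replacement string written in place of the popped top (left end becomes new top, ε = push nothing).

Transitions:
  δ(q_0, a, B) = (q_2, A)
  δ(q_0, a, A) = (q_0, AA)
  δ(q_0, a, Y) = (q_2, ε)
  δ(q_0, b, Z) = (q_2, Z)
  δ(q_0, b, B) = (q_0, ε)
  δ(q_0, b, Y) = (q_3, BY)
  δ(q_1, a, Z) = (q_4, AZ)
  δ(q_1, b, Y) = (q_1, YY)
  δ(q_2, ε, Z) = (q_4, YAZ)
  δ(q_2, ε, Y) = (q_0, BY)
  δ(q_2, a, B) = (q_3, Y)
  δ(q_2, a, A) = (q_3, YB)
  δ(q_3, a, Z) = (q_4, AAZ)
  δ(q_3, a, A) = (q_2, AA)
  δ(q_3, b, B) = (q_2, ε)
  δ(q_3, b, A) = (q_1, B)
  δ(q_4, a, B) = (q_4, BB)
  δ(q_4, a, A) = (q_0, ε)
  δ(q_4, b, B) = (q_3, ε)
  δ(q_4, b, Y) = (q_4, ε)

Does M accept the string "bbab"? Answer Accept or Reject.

Accept

(q_0, bbab, Z) ⊢ (q_2, bab, Z) ⊢ (q_4, bab, YAZ) ⊢ (q_4, ab, AZ) ⊢ (q_0, b, Z) ⊢ (q_2, ε, Z)
All input consumed; state q_2 ∈ F.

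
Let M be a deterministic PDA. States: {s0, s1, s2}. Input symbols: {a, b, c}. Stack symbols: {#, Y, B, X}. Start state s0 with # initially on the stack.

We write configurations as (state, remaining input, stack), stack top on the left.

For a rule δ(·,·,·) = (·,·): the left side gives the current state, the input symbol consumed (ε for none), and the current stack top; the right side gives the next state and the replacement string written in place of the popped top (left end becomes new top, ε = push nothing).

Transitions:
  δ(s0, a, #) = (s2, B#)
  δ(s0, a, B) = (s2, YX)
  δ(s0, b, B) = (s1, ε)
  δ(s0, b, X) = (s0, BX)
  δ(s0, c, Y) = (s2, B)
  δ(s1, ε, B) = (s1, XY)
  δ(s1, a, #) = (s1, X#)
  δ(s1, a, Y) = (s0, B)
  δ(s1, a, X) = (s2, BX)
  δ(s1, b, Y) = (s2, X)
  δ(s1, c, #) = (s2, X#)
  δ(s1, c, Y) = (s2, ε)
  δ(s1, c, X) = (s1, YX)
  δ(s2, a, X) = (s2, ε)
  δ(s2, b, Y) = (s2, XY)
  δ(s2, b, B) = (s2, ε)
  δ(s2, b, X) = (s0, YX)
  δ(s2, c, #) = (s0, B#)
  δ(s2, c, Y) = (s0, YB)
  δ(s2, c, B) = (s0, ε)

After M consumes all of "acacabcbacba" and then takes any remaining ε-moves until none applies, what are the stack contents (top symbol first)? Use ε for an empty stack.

X#

(s0, acacabcbacba, #) ⊢ (s2, cacabcbacba, B#) ⊢ (s0, acabcbacba, #) ⊢ (s2, cabcbacba, B#) ⊢ (s0, abcbacba, #) ⊢ (s2, bcbacba, B#) ⊢ (s2, cbacba, #) ⊢ (s0, bacba, B#) ⊢ (s1, acba, #) ⊢ (s1, cba, X#) ⊢ (s1, ba, YX#) ⊢ (s2, a, XX#) ⊢ (s2, ε, X#)
All input consumed in state s2 with stack X#.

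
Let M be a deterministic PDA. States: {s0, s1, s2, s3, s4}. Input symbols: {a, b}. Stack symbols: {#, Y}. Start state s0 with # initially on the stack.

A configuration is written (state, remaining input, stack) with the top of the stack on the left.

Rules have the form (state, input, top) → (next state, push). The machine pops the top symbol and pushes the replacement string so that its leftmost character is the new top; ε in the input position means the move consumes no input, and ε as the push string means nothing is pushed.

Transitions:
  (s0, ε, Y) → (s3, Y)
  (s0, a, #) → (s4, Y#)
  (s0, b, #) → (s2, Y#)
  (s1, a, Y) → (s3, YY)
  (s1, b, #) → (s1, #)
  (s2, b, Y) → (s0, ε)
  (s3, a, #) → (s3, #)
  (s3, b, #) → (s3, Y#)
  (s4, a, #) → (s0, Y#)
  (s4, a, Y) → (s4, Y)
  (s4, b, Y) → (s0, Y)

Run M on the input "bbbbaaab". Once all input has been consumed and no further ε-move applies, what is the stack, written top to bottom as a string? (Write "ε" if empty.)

Y#

(s0, bbbbaaab, #)
  read b, top #: go to s2, push Y# → (s2, bbbaaab, Y#)
  read b, top Y: go to s0, push ε → (s0, bbaaab, #)
  read b, top #: go to s2, push Y# → (s2, baaab, Y#)
  read b, top Y: go to s0, push ε → (s0, aaab, #)
  read a, top #: go to s4, push Y# → (s4, aab, Y#)
  read a, top Y: go to s4, push Y → (s4, ab, Y#)
  read a, top Y: go to s4, push Y → (s4, b, Y#)
  read b, top Y: go to s0, push Y → (s0, ε, Y#)
  ε-move, top Y: go to s3, push Y → (s3, ε, Y#)
All input consumed in state s3 with stack Y#.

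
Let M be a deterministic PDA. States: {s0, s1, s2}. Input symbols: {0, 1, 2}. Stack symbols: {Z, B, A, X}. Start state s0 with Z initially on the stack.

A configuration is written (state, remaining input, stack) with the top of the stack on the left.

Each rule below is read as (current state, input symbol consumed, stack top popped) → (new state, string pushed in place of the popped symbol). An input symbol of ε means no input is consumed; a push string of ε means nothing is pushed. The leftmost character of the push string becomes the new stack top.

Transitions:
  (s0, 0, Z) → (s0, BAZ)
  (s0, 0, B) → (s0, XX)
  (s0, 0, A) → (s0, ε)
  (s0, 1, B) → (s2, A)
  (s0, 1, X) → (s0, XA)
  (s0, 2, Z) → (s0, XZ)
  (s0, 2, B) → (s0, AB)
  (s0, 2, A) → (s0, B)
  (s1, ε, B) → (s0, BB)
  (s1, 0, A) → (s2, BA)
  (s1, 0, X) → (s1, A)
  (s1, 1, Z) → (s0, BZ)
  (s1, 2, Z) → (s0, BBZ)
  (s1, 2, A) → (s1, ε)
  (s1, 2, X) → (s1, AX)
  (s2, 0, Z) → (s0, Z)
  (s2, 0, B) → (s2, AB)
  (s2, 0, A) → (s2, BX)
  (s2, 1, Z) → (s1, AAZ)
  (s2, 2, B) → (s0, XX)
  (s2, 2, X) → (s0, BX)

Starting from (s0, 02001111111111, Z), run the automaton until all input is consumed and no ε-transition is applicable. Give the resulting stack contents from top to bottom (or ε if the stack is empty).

(s0, 02001111111111, Z)
  read 0, top Z: go to s0, push BAZ → (s0, 2001111111111, BAZ)
  read 2, top B: go to s0, push AB → (s0, 001111111111, ABAZ)
  read 0, top A: go to s0, push ε → (s0, 01111111111, BAZ)
  read 0, top B: go to s0, push XX → (s0, 1111111111, XXAZ)
  read 1, top X: go to s0, push XA → (s0, 111111111, XAXAZ)
  read 1, top X: go to s0, push XA → (s0, 11111111, XAAXAZ)
  read 1, top X: go to s0, push XA → (s0, 1111111, XAAAXAZ)
  read 1, top X: go to s0, push XA → (s0, 111111, XAAAAXAZ)
  read 1, top X: go to s0, push XA → (s0, 11111, XAAAAAXAZ)
  read 1, top X: go to s0, push XA → (s0, 1111, XAAAAAAXAZ)
  read 1, top X: go to s0, push XA → (s0, 111, XAAAAAAAXAZ)
  read 1, top X: go to s0, push XA → (s0, 11, XAAAAAAAAXAZ)
  read 1, top X: go to s0, push XA → (s0, 1, XAAAAAAAAAXAZ)
  read 1, top X: go to s0, push XA → (s0, ε, XAAAAAAAAAAXAZ)
All input consumed in state s0 with stack XAAAAAAAAAAXAZ.

XAAAAAAAAAAXAZ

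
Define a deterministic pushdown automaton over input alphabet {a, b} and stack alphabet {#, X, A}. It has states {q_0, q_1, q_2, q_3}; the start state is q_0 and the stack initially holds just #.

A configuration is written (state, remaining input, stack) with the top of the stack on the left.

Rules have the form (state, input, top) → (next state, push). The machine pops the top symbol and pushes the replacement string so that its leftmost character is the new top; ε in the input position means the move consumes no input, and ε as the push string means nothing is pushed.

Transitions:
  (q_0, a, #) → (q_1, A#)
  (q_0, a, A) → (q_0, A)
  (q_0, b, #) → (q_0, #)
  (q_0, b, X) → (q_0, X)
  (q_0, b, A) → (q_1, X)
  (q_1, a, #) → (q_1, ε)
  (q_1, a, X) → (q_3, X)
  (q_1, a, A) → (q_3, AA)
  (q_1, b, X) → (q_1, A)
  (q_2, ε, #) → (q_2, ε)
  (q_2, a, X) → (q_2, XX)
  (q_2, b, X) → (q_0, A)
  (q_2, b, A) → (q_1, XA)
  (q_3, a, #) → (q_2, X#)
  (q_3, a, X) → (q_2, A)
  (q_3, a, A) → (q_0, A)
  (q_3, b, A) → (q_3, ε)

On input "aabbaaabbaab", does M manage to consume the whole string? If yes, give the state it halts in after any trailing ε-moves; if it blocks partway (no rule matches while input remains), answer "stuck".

(q_0, aabbaaabbaab, #) ⊢ (q_1, abbaaabbaab, A#) ⊢ (q_3, bbaaabbaab, AA#) ⊢ (q_3, baaabbaab, A#) ⊢ (q_3, aaabbaab, #) ⊢ (q_2, aabbaab, X#) ⊢ (q_2, abbaab, XX#) ⊢ (q_2, bbaab, XXX#) ⊢ (q_0, baab, AXX#) ⊢ (q_1, aab, XXX#) ⊢ (q_3, ab, XXX#) ⊢ (q_2, b, AXX#) ⊢ (q_1, ε, XAXX#)
All input consumed; M is in state q_1.

q_1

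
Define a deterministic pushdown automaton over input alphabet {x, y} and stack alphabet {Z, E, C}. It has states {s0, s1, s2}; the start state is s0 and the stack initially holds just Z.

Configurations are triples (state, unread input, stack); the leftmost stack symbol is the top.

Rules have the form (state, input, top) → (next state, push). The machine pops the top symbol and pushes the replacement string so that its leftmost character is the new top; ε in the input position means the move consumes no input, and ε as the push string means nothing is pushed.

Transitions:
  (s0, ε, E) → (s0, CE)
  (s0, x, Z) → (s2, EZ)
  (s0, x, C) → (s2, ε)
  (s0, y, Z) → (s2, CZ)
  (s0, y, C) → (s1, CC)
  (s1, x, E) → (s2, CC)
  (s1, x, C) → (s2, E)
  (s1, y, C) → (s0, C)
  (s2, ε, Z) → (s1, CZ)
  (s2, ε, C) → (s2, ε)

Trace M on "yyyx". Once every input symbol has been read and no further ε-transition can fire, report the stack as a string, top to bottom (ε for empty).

ECZ

(s0, yyyx, Z)
  read y, top Z: go to s2, push CZ → (s2, yyx, CZ)
  ε-move, top C: go to s2, push ε → (s2, yyx, Z)
  ε-move, top Z: go to s1, push CZ → (s1, yyx, CZ)
  read y, top C: go to s0, push C → (s0, yx, CZ)
  read y, top C: go to s1, push CC → (s1, x, CCZ)
  read x, top C: go to s2, push E → (s2, ε, ECZ)
All input consumed in state s2 with stack ECZ.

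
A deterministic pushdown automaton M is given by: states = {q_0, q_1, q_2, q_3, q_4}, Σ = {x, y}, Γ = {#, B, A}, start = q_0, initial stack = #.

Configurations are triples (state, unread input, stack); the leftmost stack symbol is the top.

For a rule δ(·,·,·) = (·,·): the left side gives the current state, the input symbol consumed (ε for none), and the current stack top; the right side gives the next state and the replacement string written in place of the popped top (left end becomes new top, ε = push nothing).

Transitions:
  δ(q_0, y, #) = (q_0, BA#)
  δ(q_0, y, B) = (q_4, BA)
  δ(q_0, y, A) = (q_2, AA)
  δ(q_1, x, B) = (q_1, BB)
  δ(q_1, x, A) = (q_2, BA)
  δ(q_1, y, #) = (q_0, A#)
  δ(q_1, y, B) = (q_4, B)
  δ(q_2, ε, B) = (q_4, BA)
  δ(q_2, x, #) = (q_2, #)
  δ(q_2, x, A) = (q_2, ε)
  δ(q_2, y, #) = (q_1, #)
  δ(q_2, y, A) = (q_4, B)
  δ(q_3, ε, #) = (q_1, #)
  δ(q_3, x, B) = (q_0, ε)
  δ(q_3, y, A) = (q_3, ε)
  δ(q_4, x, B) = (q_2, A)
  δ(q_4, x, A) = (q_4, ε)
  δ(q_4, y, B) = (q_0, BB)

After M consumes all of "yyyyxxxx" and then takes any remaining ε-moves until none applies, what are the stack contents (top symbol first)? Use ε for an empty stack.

(q_0, yyyyxxxx, #)
  read y, top #: go to q_0, push BA# → (q_0, yyyxxxx, BA#)
  read y, top B: go to q_4, push BA → (q_4, yyxxxx, BAA#)
  read y, top B: go to q_0, push BB → (q_0, yxxxx, BBAA#)
  read y, top B: go to q_4, push BA → (q_4, xxxx, BABAA#)
  read x, top B: go to q_2, push A → (q_2, xxx, AABAA#)
  read x, top A: go to q_2, push ε → (q_2, xx, ABAA#)
  read x, top A: go to q_2, push ε → (q_2, x, BAA#)
  ε-move, top B: go to q_4, push BA → (q_4, x, BAAA#)
  read x, top B: go to q_2, push A → (q_2, ε, AAAA#)
All input consumed in state q_2 with stack AAAA#.

AAAA#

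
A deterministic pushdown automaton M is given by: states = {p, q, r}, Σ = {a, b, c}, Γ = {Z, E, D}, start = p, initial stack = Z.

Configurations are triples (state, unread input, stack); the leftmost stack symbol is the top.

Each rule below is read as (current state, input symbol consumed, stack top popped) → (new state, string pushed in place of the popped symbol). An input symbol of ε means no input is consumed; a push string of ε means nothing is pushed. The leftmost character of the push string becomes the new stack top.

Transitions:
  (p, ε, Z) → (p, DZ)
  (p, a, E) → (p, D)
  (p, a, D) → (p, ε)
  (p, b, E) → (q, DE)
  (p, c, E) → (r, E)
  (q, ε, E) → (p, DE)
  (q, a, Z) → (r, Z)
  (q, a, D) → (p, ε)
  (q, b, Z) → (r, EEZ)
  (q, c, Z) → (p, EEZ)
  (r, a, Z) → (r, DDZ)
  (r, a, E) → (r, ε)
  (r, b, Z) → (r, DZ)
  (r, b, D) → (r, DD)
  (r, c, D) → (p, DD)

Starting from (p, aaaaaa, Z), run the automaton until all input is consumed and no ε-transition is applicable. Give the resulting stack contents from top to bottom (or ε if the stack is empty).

DZ

(p, aaaaaa, Z)
  ε-move, top Z: go to p, push DZ → (p, aaaaaa, DZ)
  read a, top D: go to p, push ε → (p, aaaaa, Z)
  ε-move, top Z: go to p, push DZ → (p, aaaaa, DZ)
  read a, top D: go to p, push ε → (p, aaaa, Z)
  ε-move, top Z: go to p, push DZ → (p, aaaa, DZ)
  read a, top D: go to p, push ε → (p, aaa, Z)
  ε-move, top Z: go to p, push DZ → (p, aaa, DZ)
  read a, top D: go to p, push ε → (p, aa, Z)
  ε-move, top Z: go to p, push DZ → (p, aa, DZ)
  read a, top D: go to p, push ε → (p, a, Z)
  ε-move, top Z: go to p, push DZ → (p, a, DZ)
  read a, top D: go to p, push ε → (p, ε, Z)
  ε-move, top Z: go to p, push DZ → (p, ε, DZ)
All input consumed in state p with stack DZ.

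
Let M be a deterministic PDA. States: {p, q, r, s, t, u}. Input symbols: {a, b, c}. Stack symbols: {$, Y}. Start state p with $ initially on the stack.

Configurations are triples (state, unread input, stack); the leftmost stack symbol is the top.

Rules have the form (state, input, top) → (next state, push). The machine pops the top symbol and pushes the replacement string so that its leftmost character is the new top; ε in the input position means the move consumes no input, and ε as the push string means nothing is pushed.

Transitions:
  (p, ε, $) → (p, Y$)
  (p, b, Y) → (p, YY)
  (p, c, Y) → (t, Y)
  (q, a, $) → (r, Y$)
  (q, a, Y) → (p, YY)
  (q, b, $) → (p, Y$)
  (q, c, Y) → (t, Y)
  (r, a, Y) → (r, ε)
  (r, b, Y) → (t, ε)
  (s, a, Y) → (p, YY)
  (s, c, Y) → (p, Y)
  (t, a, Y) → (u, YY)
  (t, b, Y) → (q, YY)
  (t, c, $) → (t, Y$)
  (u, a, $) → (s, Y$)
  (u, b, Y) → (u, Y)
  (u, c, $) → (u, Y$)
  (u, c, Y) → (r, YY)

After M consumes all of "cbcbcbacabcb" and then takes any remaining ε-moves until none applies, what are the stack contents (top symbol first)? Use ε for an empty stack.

YYYYYY$

(p, cbcbcbacabcb, $)
  ε-move, top $: go to p, push Y$ → (p, cbcbcbacabcb, Y$)
  read c, top Y: go to t, push Y → (t, bcbcbacabcb, Y$)
  read b, top Y: go to q, push YY → (q, cbcbacabcb, YY$)
  read c, top Y: go to t, push Y → (t, bcbacabcb, YY$)
  read b, top Y: go to q, push YY → (q, cbacabcb, YYY$)
  read c, top Y: go to t, push Y → (t, bacabcb, YYY$)
  read b, top Y: go to q, push YY → (q, acabcb, YYYY$)
  read a, top Y: go to p, push YY → (p, cabcb, YYYYY$)
  read c, top Y: go to t, push Y → (t, abcb, YYYYY$)
  read a, top Y: go to u, push YY → (u, bcb, YYYYYY$)
  read b, top Y: go to u, push Y → (u, cb, YYYYYY$)
  read c, top Y: go to r, push YY → (r, b, YYYYYYY$)
  read b, top Y: go to t, push ε → (t, ε, YYYYYY$)
All input consumed in state t with stack YYYYYY$.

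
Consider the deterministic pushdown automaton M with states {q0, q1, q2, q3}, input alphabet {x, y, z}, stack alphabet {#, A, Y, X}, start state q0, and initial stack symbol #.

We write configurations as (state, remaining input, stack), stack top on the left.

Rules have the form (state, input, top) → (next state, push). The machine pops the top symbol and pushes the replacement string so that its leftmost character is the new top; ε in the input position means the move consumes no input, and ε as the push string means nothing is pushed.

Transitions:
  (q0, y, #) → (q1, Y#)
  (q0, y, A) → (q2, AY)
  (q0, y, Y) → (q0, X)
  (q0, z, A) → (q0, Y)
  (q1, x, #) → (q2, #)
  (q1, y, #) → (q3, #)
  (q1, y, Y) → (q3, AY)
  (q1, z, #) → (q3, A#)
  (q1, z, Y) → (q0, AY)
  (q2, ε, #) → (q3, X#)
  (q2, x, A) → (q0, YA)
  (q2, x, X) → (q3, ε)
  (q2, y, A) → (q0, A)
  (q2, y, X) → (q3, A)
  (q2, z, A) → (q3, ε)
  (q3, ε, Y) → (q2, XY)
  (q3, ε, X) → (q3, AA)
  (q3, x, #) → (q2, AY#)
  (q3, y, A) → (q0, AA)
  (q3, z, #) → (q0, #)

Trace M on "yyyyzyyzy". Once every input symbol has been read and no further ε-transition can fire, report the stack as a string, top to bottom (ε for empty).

XAYAY#

(q0, yyyyzyyzy, #)
  read y, top #: go to q1, push Y# → (q1, yyyzyyzy, Y#)
  read y, top Y: go to q3, push AY → (q3, yyzyyzy, AY#)
  read y, top A: go to q0, push AA → (q0, yzyyzy, AAY#)
  read y, top A: go to q2, push AY → (q2, zyyzy, AYAY#)
  read z, top A: go to q3, push ε → (q3, yyzy, YAY#)
  ε-move, top Y: go to q2, push XY → (q2, yyzy, XYAY#)
  read y, top X: go to q3, push A → (q3, yzy, AYAY#)
  read y, top A: go to q0, push AA → (q0, zy, AAYAY#)
  read z, top A: go to q0, push Y → (q0, y, YAYAY#)
  read y, top Y: go to q0, push X → (q0, ε, XAYAY#)
All input consumed in state q0 with stack XAYAY#.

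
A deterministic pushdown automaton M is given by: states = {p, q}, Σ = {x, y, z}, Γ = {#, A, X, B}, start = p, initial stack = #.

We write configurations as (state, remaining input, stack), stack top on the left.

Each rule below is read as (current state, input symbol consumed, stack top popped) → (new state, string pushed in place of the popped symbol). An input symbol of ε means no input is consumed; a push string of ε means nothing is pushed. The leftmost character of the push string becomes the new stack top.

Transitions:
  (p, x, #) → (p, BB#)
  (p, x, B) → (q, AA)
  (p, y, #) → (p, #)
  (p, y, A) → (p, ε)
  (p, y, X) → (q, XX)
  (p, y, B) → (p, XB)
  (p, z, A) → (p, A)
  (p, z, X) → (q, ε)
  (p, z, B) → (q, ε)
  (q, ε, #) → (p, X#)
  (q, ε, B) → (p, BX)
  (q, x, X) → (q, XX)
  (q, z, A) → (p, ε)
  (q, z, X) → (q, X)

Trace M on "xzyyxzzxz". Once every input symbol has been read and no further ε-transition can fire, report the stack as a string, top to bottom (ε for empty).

(p, xzyyxzzxz, #)
  read x, top #: go to p, push BB# → (p, zyyxzzxz, BB#)
  read z, top B: go to q, push ε → (q, yyxzzxz, B#)
  ε-move, top B: go to p, push BX → (p, yyxzzxz, BX#)
  read y, top B: go to p, push XB → (p, yxzzxz, XBX#)
  read y, top X: go to q, push XX → (q, xzzxz, XXBX#)
  read x, top X: go to q, push XX → (q, zzxz, XXXBX#)
  read z, top X: go to q, push X → (q, zxz, XXXBX#)
  read z, top X: go to q, push X → (q, xz, XXXBX#)
  read x, top X: go to q, push XX → (q, z, XXXXBX#)
  read z, top X: go to q, push X → (q, ε, XXXXBX#)
All input consumed in state q with stack XXXXBX#.

XXXXBX#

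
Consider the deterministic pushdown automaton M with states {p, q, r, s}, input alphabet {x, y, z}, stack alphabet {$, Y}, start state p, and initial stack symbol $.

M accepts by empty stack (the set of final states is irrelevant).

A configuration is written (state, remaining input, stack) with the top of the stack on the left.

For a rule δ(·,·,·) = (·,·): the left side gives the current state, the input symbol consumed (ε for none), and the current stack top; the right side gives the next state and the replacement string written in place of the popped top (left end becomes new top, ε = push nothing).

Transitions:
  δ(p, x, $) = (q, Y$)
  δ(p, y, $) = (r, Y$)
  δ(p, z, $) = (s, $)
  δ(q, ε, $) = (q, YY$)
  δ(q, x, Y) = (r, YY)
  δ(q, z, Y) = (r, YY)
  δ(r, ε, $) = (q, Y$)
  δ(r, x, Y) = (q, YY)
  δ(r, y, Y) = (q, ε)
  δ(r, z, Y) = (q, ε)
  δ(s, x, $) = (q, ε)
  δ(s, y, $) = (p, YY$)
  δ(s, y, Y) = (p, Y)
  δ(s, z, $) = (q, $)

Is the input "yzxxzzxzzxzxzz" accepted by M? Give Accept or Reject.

(p, yzxxzzxzzxzxzz, $)
  read y, top $: go to r, push Y$ → (r, zxxzzxzzxzxzz, Y$)
  read z, top Y: go to q, push ε → (q, xxzzxzzxzxzz, $)
  ε-move, top $: go to q, push YY$ → (q, xxzzxzzxzxzz, YY$)
  read x, top Y: go to r, push YY → (r, xzzxzzxzxzz, YYY$)
  read x, top Y: go to q, push YY → (q, zzxzzxzxzz, YYYY$)
  read z, top Y: go to r, push YY → (r, zxzzxzxzz, YYYYY$)
  read z, top Y: go to q, push ε → (q, xzzxzxzz, YYYY$)
  read x, top Y: go to r, push YY → (r, zzxzxzz, YYYYY$)
  read z, top Y: go to q, push ε → (q, zxzxzz, YYYY$)
  read z, top Y: go to r, push YY → (r, xzxzz, YYYYY$)
  read x, top Y: go to q, push YY → (q, zxzz, YYYYYY$)
  read z, top Y: go to r, push YY → (r, xzz, YYYYYYY$)
  read x, top Y: go to q, push YY → (q, zz, YYYYYYYY$)
  read z, top Y: go to r, push YY → (r, z, YYYYYYYYY$)
  read z, top Y: go to q, push ε → (q, ε, YYYYYYYY$)
All input consumed; stack is YYYYYYYY$, not empty, and no further ε-move applies.

Reject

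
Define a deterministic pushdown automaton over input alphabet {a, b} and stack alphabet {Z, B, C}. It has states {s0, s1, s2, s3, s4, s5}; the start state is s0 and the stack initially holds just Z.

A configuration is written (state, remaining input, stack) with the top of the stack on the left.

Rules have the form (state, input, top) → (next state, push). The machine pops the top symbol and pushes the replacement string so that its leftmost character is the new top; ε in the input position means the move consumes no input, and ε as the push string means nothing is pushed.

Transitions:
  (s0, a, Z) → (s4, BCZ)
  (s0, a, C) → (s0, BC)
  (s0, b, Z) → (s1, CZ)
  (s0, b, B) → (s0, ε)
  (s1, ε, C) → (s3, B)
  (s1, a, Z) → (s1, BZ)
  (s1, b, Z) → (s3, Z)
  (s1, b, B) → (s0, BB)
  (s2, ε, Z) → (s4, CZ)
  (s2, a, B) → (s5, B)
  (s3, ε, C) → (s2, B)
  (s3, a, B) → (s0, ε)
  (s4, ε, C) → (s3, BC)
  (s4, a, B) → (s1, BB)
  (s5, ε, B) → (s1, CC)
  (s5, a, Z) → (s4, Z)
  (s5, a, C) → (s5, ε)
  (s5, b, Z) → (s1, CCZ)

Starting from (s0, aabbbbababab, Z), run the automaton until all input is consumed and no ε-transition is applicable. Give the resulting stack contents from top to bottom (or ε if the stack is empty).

(s0, aabbbbababab, Z)
  read a, top Z: go to s4, push BCZ → (s4, abbbbababab, BCZ)
  read a, top B: go to s1, push BB → (s1, bbbbababab, BBCZ)
  read b, top B: go to s0, push BB → (s0, bbbababab, BBBCZ)
  read b, top B: go to s0, push ε → (s0, bbababab, BBCZ)
  read b, top B: go to s0, push ε → (s0, bababab, BCZ)
  read b, top B: go to s0, push ε → (s0, ababab, CZ)
  read a, top C: go to s0, push BC → (s0, babab, BCZ)
  read b, top B: go to s0, push ε → (s0, abab, CZ)
  read a, top C: go to s0, push BC → (s0, bab, BCZ)
  read b, top B: go to s0, push ε → (s0, ab, CZ)
  read a, top C: go to s0, push BC → (s0, b, BCZ)
  read b, top B: go to s0, push ε → (s0, ε, CZ)
All input consumed in state s0 with stack CZ.

CZ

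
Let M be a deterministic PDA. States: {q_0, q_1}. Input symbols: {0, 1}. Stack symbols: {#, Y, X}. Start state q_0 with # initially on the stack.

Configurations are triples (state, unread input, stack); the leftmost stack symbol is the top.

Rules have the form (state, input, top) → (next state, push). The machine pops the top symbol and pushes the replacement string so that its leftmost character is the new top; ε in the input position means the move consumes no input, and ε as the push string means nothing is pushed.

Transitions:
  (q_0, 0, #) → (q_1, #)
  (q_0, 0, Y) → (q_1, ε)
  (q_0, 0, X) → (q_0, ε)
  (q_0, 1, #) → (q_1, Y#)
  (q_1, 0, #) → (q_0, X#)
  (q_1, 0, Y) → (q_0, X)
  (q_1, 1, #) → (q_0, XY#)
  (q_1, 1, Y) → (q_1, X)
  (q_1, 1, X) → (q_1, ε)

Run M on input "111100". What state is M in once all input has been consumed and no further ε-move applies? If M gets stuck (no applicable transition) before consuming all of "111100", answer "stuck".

(q_0, 111100, #)
  read 1, top #: go to q_1, push Y# → (q_1, 11100, Y#)
  read 1, top Y: go to q_1, push X → (q_1, 1100, X#)
  read 1, top X: go to q_1, push ε → (q_1, 100, #)
  read 1, top #: go to q_0, push XY# → (q_0, 00, XY#)
  read 0, top X: go to q_0, push ε → (q_0, 0, Y#)
  read 0, top Y: go to q_1, push ε → (q_1, ε, #)
All input consumed; M is in state q_1.

q_1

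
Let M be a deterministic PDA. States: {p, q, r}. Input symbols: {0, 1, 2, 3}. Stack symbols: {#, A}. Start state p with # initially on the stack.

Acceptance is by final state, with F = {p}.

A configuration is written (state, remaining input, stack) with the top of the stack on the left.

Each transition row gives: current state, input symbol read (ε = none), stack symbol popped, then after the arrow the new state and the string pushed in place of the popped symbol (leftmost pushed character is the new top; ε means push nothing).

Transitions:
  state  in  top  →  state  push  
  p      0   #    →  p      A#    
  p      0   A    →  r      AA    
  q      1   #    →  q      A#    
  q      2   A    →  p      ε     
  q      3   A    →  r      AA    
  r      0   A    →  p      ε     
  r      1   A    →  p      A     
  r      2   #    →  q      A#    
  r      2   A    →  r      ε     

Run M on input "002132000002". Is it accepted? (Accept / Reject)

(p, 002132000002, #)
  read 0, top #: go to p, push A# → (p, 02132000002, A#)
  read 0, top A: go to r, push AA → (r, 2132000002, AA#)
  read 2, top A: go to r, push ε → (r, 132000002, A#)
  read 1, top A: go to p, push A → (p, 32000002, A#)
No transition applies at (p, 32000002, A#); input not fully consumed.

Reject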